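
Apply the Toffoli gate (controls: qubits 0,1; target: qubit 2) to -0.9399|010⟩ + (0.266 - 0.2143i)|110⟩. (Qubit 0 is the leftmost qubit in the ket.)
-0.9399|010⟩ + (0.266 - 0.2143i)|111⟩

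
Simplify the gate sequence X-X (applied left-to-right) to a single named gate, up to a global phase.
I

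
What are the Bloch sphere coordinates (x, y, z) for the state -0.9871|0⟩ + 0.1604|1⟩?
(-0.3167, 0, 0.9486)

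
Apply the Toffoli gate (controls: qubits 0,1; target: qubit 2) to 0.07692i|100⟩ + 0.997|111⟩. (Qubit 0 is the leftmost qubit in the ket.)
0.07692i|100⟩ + 0.997|110⟩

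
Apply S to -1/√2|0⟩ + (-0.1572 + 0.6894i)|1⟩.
-1/√2|0⟩ + (-0.6894 - 0.1572i)|1⟩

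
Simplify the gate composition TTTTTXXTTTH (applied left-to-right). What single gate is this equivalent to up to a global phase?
H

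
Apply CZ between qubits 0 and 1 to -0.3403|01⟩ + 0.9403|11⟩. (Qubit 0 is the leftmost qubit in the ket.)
-0.3403|01⟩ - 0.9403|11⟩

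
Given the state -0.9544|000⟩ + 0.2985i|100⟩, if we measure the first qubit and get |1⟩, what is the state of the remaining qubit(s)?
i|00⟩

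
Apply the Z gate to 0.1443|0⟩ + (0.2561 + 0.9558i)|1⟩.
0.1443|0⟩ + (-0.2561 - 0.9558i)|1⟩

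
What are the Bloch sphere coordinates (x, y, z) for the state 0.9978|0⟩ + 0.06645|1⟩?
(0.1326, 0, 0.9912)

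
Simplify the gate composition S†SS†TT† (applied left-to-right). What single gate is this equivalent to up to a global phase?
S†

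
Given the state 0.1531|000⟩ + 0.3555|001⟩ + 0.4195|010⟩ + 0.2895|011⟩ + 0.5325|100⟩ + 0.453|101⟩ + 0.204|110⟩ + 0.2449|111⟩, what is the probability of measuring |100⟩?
0.2836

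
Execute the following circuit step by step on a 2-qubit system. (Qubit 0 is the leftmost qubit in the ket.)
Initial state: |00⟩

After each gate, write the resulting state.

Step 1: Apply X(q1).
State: |01⟩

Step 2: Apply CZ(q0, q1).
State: |01⟩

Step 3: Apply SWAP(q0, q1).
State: |10⟩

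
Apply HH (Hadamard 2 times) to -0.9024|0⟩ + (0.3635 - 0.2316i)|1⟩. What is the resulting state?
-0.9024|0⟩ + (0.3635 - 0.2316i)|1⟩

H² = I, so an even number of Hadamards cancels: H^2 = I and the state is unchanged.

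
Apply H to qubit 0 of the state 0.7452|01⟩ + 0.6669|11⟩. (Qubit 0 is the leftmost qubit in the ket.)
0.9985|01⟩ + 0.05537|11⟩

H on qubit 0 mixes each pair of kets that differ only in qubit 0: amplitudes (a, b) of (|…0…⟩, |…1…⟩) become ((a + b)/√2, (a − b)/√2). Kets absent from the input have amplitude 0.
(|01⟩, |11⟩): (a, b) = (0.7452, 0.6669) → (0.9985, 0.05537)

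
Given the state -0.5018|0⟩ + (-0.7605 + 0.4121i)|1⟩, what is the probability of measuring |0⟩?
0.2518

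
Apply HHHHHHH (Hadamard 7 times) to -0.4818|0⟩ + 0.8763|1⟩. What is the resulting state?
0.279|0⟩ - 0.9603|1⟩

H² = I, so H^7 = H: a single Hadamard. With (a, b) = (-0.4818, 0.8763), H gives ((a + b)/√2, (a − b)/√2) = (0.279, -0.9603).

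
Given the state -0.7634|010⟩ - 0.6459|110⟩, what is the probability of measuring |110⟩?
0.4172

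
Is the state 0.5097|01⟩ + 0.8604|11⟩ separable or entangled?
Separable

Writing the state as a|00⟩ + b|01⟩ + c|10⟩ + d|11⟩, it is a product state iff ad − bc = 0.
Here (a, b, c, d) = (0, 0.5097, 0, 0.8604): ad − bc = (0)(0.8604) − (0.5097)(0) = 0, so the state is separable.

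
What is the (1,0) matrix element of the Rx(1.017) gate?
-0.4869i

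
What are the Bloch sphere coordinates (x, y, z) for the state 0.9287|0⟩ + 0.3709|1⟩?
(0.6889, 0, 0.7249)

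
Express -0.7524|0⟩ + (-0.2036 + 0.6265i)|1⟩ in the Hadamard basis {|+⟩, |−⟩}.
(-0.676 + 0.443i)|+⟩ + (-0.3881 - 0.443i)|−⟩

With |ψ⟩ = α|0⟩ + β|1⟩, the Hadamard-basis coefficients are ⟨+|ψ⟩ = (α + β)/√2 and ⟨−|ψ⟩ = (α − β)/√2.
Here α = -0.7524, β = (-0.2036 + 0.6265i): (α + β)/√2 = (-0.676 + 0.443i), (α − β)/√2 = (-0.3881 - 0.443i).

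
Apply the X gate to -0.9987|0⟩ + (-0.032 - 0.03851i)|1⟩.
(-0.032 - 0.03851i)|0⟩ - 0.9987|1⟩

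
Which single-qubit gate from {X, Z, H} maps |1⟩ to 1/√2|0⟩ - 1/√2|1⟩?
H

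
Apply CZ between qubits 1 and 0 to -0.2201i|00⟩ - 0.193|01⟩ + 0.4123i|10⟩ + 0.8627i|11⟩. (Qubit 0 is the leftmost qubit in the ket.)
-0.2201i|00⟩ - 0.193|01⟩ + 0.4123i|10⟩ - 0.8627i|11⟩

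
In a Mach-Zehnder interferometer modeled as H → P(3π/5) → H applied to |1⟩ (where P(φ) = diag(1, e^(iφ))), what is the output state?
(0.6545 - 0.4755i)|0⟩ + (0.3455 + 0.4755i)|1⟩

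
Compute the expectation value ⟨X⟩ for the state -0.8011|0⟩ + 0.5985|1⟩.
-0.9589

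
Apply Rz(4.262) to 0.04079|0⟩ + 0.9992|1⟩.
(-0.02167 - 0.03456i)|0⟩ + (-0.5309 + 0.8465i)|1⟩

Rz(4.262) = [[e^(−iθ/2), 0], [0, e^(iθ/2)]] with e^(±iθ/2) = cos(θ/2) ± i·sin(θ/2); θ = 4.262, cos(θ/2) ≈ -0.531359, sin(θ/2) ≈ 0.847147.
With a = amp(|0⟩) = 0.04079 and b = amp(|1⟩) = 0.9992:
new amp(|0⟩) = (-0.531359 - 0.847147i)·a = (-0.02167 - 0.03456i)
new amp(|1⟩) = (-0.531359 + 0.847147i)·b = (-0.5309 + 0.8465i)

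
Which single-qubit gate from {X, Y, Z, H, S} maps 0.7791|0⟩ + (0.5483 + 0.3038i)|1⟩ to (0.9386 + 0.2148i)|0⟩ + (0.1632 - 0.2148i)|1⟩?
H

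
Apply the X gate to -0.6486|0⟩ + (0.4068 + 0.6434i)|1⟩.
(0.4068 + 0.6434i)|0⟩ - 0.6486|1⟩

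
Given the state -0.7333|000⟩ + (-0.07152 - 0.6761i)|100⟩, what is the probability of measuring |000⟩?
0.5377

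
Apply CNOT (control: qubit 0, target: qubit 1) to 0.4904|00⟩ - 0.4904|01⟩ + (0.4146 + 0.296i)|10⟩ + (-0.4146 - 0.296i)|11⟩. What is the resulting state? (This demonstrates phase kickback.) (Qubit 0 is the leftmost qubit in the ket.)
0.4904|00⟩ - 0.4904|01⟩ + (-0.4146 - 0.296i)|10⟩ + (0.4146 + 0.296i)|11⟩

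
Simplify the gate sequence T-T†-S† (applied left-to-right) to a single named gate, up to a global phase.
S†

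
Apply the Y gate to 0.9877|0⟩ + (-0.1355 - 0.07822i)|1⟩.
(-0.07822 + 0.1355i)|0⟩ + 0.9877i|1⟩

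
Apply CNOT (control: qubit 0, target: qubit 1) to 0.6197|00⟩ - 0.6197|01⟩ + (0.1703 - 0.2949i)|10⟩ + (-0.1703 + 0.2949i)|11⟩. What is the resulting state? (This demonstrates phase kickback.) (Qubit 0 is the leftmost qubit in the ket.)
0.6197|00⟩ - 0.6197|01⟩ + (-0.1703 + 0.2949i)|10⟩ + (0.1703 - 0.2949i)|11⟩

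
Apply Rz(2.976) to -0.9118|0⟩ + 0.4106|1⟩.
(-0.07541 + 0.9087i)|0⟩ + (0.03396 + 0.4092i)|1⟩

Rz(2.976) = [[e^(−iθ/2), 0], [0, e^(iθ/2)]] with e^(±iθ/2) = cos(θ/2) ± i·sin(θ/2); θ = 2.976, cos(θ/2) ≈ 0.0827018, sin(θ/2) ≈ 0.996574.
With a = amp(|0⟩) = -0.9118 and b = amp(|1⟩) = 0.4106:
new amp(|0⟩) = (0.0827018 - 0.996574i)·a = (-0.07541 + 0.9087i)
new amp(|1⟩) = (0.0827018 + 0.996574i)·b = (0.03396 + 0.4092i)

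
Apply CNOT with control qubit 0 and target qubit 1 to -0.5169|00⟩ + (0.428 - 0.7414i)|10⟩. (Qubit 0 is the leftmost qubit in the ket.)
-0.5169|00⟩ + (0.428 - 0.7414i)|11⟩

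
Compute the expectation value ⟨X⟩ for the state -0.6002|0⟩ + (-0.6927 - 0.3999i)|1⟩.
0.8315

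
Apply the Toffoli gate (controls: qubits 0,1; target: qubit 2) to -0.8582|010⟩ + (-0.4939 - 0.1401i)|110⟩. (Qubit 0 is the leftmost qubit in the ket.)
-0.8582|010⟩ + (-0.4939 - 0.1401i)|111⟩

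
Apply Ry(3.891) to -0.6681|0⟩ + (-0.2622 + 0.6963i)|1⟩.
(0.4885 - 0.648i)|0⟩ + (-0.5258 - 0.2548i)|1⟩

Ry(3.891) = [[cos(θ/2), −sin(θ/2)], [sin(θ/2), cos(θ/2)]]; θ = 3.891, cos(θ/2) ≈ -0.365997, sin(θ/2) ≈ 0.930616.
With a = amp(|0⟩) = -0.6681 and b = amp(|1⟩) = (-0.2622 + 0.6963i):
new amp(|0⟩) = (-0.365997)·a + (-0.930616)·b = (0.4885 - 0.648i)
new amp(|1⟩) = (0.930616)·a + (-0.365997)·b = (-0.5258 - 0.2548i)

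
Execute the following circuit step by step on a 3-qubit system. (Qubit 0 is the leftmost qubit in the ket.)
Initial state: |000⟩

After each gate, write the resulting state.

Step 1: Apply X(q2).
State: |001⟩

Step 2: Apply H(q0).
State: 1/√2|001⟩ + 1/√2|101⟩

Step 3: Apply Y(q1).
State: (1/√2)i|011⟩ + (1/√2)i|111⟩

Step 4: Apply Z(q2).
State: -(1/√2)i|011⟩ - (1/√2)i|111⟩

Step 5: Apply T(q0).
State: -(1/√2)i|011⟩ + (1/2 - (1/2)i)|111⟩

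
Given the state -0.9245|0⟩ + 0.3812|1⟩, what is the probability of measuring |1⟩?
0.1453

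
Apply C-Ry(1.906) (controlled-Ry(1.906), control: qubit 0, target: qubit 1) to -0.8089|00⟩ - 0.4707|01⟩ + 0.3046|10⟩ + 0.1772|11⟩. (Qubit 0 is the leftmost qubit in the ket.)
-0.8089|00⟩ - 0.4707|01⟩ + 0.03199|10⟩ + 0.3509|11⟩

C-Ry(1.906) leaves the control-|0⟩ kets |00⟩, |01⟩ unchanged and applies Ry(1.906) to qubit 1 on the control-|1⟩ pair (|10⟩, |11⟩).
Ry(1.906) = [[cos(θ/2), −sin(θ/2)], [sin(θ/2), cos(θ/2)]]; θ = 1.906, cos(θ/2) ≈ 0.57924, sin(θ/2) ≈ 0.815157.
With a = amp(|10⟩) = 0.3046 and b = amp(|11⟩) = 0.1772:
new amp(|10⟩) = (0.57924)·a + (-0.815157)·b = 0.03199
new amp(|11⟩) = (0.815157)·a + (0.57924)·b = 0.3509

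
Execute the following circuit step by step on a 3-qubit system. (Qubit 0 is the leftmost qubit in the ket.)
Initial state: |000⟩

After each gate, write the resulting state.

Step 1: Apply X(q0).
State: |100⟩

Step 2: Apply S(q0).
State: i|100⟩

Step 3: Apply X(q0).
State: i|000⟩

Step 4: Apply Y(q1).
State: -|010⟩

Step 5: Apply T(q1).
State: (-1/√2 - (1/√2)i)|010⟩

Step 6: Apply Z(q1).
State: (1/√2 + (1/√2)i)|010⟩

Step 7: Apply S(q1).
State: (-1/√2 + (1/√2)i)|010⟩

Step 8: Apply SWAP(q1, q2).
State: (-1/√2 + (1/√2)i)|001⟩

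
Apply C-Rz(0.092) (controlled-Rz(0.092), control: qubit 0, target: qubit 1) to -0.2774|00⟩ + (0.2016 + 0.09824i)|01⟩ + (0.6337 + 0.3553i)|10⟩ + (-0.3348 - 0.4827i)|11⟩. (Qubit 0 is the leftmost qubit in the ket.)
-0.2774|00⟩ + (0.2016 + 0.09824i)|01⟩ + (0.6494 + 0.3258i)|10⟩ + (-0.3122 - 0.4976i)|11⟩

C-Rz(0.092) leaves the control-|0⟩ kets |00⟩, |01⟩ unchanged and applies Rz(0.092) to qubit 1 on the control-|1⟩ pair (|10⟩, |11⟩).
Rz(0.092) = [[e^(−iθ/2), 0], [0, e^(iθ/2)]] with e^(±iθ/2) = cos(θ/2) ± i·sin(θ/2); θ = 0.092, cos(θ/2) ≈ 0.998942, sin(θ/2) ≈ 0.0459838.
With a = amp(|10⟩) = (0.6337 + 0.3553i) and b = amp(|11⟩) = (-0.3348 - 0.4827i):
new amp(|10⟩) = (0.998942 - 0.0459838i)·a = (0.6494 + 0.3258i)
new amp(|11⟩) = (0.998942 + 0.0459838i)·b = (-0.3122 - 0.4976i)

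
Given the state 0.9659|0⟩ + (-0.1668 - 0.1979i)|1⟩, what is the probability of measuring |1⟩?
0.06699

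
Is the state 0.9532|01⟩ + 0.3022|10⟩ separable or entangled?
Entangled

Writing the state as a|00⟩ + b|01⟩ + c|10⟩ + d|11⟩, it is a product state iff ad − bc = 0.
Here (a, b, c, d) = (0, 0.9532, 0.3022, 0): ad − bc = (0)(0) − (0.9532)(0.3022) = -0.2881 ≠ 0, so the state is entangled.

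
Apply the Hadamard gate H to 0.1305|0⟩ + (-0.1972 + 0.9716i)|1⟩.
(-0.04716 + 0.687i)|0⟩ + (0.2317 - 0.687i)|1⟩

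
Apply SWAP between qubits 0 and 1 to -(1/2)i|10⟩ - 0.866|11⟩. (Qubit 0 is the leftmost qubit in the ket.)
-(1/2)i|01⟩ - 0.866|11⟩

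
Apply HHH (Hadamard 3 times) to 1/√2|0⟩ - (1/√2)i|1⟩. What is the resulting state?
(1/2 - (1/2)i)|0⟩ + (1/2 + (1/2)i)|1⟩

H² = I, so H^3 = H: a single Hadamard. With (a, b) = (1/√2, -(1/√2)i), H gives ((a + b)/√2, (a − b)/√2) = ((1/2 - (1/2)i), (1/2 + (1/2)i)).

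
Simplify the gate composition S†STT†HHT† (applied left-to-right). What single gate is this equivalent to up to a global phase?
T†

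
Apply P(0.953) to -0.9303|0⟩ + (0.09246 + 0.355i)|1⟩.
-0.9303|0⟩ + (-0.2358 + 0.281i)|1⟩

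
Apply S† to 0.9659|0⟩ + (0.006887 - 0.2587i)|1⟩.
0.9659|0⟩ + (-0.2587 - 0.006887i)|1⟩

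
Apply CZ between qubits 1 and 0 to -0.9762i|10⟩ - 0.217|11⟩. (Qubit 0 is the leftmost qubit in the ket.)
-0.9762i|10⟩ + 0.217|11⟩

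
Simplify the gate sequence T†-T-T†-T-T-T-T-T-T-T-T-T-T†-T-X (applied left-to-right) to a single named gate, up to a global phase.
X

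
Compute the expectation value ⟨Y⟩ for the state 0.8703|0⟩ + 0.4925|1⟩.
0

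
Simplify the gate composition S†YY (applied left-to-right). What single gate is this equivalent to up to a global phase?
S†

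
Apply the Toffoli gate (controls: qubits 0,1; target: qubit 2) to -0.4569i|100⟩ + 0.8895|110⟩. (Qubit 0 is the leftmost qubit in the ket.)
-0.4569i|100⟩ + 0.8895|111⟩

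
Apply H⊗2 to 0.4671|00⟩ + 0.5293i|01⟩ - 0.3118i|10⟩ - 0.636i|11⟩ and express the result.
(0.2336 - 0.2093i)|00⟩ + (0.2336 - 0.1026i)|01⟩ + (0.2336 + 0.7386i)|10⟩ + (0.2336 - 0.4268i)|11⟩

H⊗2 gives amp(|y⟩) = (1/2) Σ_x (−1)^(x·y) amp(|x⟩), where x·y is the number of positions in which both x and y have a 1.
|00⟩: (0.4671 + 0.5293i - 0.3118i - 0.636i)/2 = (0.2336 - 0.2093i)
|01⟩: (0.4671 - 0.5293i - 0.3118i + 0.636i)/2 = (0.2336 - 0.1026i)
|10⟩: (0.4671 + 0.5293i + 0.3118i + 0.636i)/2 = (0.2336 + 0.7386i)
|11⟩: (0.4671 - 0.5293i + 0.3118i - 0.636i)/2 = (0.2336 - 0.4268i)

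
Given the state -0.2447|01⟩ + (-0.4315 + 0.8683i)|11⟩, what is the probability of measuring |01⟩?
0.05988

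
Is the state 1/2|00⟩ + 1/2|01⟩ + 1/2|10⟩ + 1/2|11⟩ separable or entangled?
Separable

Writing the state as a|00⟩ + b|01⟩ + c|10⟩ + d|11⟩, it is a product state iff ad − bc = 0.
Here (a, b, c, d) = (1/2, 1/2, 1/2, 1/2): ad − bc = (1/2)(1/2) − (1/2)(1/2) = 0, so the state is separable.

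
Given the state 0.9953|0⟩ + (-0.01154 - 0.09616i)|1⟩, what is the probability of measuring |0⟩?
0.9906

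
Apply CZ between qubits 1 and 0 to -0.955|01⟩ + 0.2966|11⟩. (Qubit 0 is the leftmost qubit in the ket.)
-0.955|01⟩ - 0.2966|11⟩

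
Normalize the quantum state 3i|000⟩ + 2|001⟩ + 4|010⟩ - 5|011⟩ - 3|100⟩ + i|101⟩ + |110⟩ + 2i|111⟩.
0.3612i|000⟩ + 0.2408|001⟩ + 0.4815|010⟩ - 0.6019|011⟩ - 0.3612|100⟩ + 0.1204i|101⟩ + 0.1204|110⟩ + 0.2408i|111⟩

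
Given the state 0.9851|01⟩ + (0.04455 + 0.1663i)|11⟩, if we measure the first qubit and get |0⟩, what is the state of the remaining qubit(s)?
|1⟩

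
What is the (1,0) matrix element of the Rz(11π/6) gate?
0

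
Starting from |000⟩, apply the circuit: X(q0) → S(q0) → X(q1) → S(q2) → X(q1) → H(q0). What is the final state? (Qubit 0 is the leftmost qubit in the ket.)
(1/√2)i|000⟩ - (1/√2)i|100⟩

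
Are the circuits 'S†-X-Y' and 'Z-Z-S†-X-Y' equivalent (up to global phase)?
Yes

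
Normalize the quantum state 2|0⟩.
|0⟩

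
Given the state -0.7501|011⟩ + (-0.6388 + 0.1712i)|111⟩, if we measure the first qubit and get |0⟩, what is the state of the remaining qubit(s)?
-|11⟩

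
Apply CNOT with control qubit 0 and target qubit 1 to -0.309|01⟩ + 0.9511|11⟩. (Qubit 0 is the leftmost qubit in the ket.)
-0.309|01⟩ + 0.9511|10⟩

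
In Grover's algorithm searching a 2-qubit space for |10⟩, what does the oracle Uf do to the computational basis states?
Uf|x⟩ = -|x⟩ if x = 10, else |x⟩ (phase flip on target)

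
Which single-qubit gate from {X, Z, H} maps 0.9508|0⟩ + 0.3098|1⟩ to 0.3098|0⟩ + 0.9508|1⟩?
X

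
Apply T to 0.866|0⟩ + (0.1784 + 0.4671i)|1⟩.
0.866|0⟩ + (-0.2041 + 0.4564i)|1⟩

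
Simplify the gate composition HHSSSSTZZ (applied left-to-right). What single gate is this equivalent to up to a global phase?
T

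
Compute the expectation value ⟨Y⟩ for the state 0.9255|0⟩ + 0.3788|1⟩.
0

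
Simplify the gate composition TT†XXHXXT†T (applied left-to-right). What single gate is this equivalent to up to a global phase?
H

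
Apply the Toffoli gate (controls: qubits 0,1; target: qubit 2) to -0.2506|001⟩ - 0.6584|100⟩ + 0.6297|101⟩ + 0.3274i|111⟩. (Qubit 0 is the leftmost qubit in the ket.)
-0.2506|001⟩ - 0.6584|100⟩ + 0.6297|101⟩ + 0.3274i|110⟩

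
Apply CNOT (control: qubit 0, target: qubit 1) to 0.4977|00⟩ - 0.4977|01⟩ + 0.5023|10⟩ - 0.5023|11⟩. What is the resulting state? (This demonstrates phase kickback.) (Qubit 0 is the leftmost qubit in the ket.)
0.4977|00⟩ - 0.4977|01⟩ - 0.5023|10⟩ + 0.5023|11⟩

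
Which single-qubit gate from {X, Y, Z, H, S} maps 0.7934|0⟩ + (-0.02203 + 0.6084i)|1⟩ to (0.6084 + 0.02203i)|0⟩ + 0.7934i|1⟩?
Y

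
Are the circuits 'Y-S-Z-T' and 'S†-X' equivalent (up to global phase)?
No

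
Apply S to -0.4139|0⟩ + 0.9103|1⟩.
-0.4139|0⟩ + 0.9103i|1⟩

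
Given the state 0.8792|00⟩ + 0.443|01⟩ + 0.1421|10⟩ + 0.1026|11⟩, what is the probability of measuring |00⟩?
0.773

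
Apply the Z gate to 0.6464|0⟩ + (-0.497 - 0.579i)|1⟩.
0.6464|0⟩ + (0.497 + 0.579i)|1⟩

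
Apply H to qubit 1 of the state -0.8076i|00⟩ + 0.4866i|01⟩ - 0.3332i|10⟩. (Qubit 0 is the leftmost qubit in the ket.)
-0.227i|00⟩ - 0.9151i|01⟩ - 0.2356i|10⟩ - 0.2356i|11⟩

H on qubit 1 mixes each pair of kets that differ only in qubit 1: amplitudes (a, b) of (|…0…⟩, |…1…⟩) become ((a + b)/√2, (a − b)/√2). Kets absent from the input have amplitude 0.
(|00⟩, |01⟩): (a, b) = (-0.8076i, 0.4866i) → (-0.227i, -0.9151i)
(|10⟩, |11⟩): (a, b) = (-0.3332i, 0) → (-0.2356i, -0.2356i)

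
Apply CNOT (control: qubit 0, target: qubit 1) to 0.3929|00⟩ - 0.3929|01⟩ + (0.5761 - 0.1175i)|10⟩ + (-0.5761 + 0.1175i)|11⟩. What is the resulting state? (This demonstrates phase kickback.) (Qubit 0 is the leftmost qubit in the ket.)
0.3929|00⟩ - 0.3929|01⟩ + (-0.5761 + 0.1175i)|10⟩ + (0.5761 - 0.1175i)|11⟩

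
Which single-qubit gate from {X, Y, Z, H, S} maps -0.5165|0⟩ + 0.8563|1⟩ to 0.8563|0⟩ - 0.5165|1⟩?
X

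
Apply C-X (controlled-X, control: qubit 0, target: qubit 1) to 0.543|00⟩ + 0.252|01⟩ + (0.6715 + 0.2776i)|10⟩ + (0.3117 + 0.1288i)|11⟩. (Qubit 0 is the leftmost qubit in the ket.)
0.543|00⟩ + 0.252|01⟩ + (0.3117 + 0.1288i)|10⟩ + (0.6715 + 0.2776i)|11⟩

C-X leaves the control-|0⟩ kets |00⟩, |01⟩ unchanged and applies X to qubit 1 on the control-|1⟩ pair (|10⟩, |11⟩).
X = [[0, 1], [1, 0]].
With a = amp(|10⟩) = (0.6715 + 0.2776i) and b = amp(|11⟩) = (0.3117 + 0.1288i):
new amp(|10⟩) = (1)·b = (0.3117 + 0.1288i)
new amp(|11⟩) = (1)·a = (0.6715 + 0.2776i)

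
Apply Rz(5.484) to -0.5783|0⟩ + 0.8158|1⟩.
(0.5327 + 0.225i)|0⟩ + (-0.7515 + 0.3174i)|1⟩

Rz(5.484) = [[e^(−iθ/2), 0], [0, e^(iθ/2)]] with e^(±iθ/2) = cos(θ/2) ± i·sin(θ/2); θ = 5.484, cos(θ/2) ≈ -0.92122, sin(θ/2) ≈ 0.389043.
With a = amp(|0⟩) = -0.5783 and b = amp(|1⟩) = 0.8158:
new amp(|0⟩) = (-0.92122 - 0.389043i)·a = (0.5327 + 0.225i)
new amp(|1⟩) = (-0.92122 + 0.389043i)·b = (-0.7515 + 0.3174i)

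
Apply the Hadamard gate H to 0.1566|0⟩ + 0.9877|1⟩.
0.8091|0⟩ - 0.5877|1⟩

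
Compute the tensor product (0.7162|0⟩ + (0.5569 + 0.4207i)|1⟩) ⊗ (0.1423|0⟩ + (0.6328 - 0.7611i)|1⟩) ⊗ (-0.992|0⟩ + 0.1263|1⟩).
-0.1011|000⟩ + 0.01287|001⟩ + (-0.4496 + 0.5407i)|010⟩ + (0.05724 - 0.06885i)|011⟩ + (-0.07861 - 0.05939i)|100⟩ + (0.01001 + 0.007561i)|101⟩ + (-0.6672 + 0.1564i)|110⟩ + (0.08495 - 0.01991i)|111⟩

amp(|b₁b₂…⟩) = product of the factor amplitudes for bits b₁, b₂, …; only kets whose every factor amplitude is nonzero survive.
|000⟩: (0.7162)(0.1423)(-0.992) = -0.1011
|001⟩: (0.7162)(0.1423)(0.1263) = 0.01287
|010⟩: (0.7162)(0.6328 - 0.7611i)(-0.992) = (-0.4496 + 0.5407i)
|011⟩: (0.7162)(0.6328 - 0.7611i)(0.1263) = (0.05724 - 0.06885i)
|100⟩: (0.5569 + 0.4207i)(0.1423)(-0.992) = (-0.07861 - 0.05939i)
|101⟩: (0.5569 + 0.4207i)(0.1423)(0.1263) = (0.01001 + 0.007561i)
|110⟩: (0.5569 + 0.4207i)(0.6328 - 0.7611i)(-0.992) = (-0.6672 + 0.1564i)
|111⟩: (0.5569 + 0.4207i)(0.6328 - 0.7611i)(0.1263) = (0.08495 - 0.01991i)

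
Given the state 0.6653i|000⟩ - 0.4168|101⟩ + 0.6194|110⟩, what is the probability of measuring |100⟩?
0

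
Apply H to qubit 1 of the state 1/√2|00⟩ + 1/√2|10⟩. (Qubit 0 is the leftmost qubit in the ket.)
1/2|00⟩ + 1/2|01⟩ + 1/2|10⟩ + 1/2|11⟩

H on qubit 1 mixes each pair of kets that differ only in qubit 1: amplitudes (a, b) of (|…0…⟩, |…1…⟩) become ((a + b)/√2, (a − b)/√2). Kets absent from the input have amplitude 0.
(|00⟩, |01⟩): (a, b) = (1/√2, 0) → (1/2, 1/2)
(|10⟩, |11⟩): (a, b) = (1/√2, 0) → (1/2, 1/2)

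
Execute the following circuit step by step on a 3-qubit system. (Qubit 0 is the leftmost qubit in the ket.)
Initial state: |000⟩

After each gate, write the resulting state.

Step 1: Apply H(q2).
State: 1/√2|000⟩ + 1/√2|001⟩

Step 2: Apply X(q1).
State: 1/√2|010⟩ + 1/√2|011⟩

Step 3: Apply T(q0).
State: 1/√2|010⟩ + 1/√2|011⟩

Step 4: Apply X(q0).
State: 1/√2|110⟩ + 1/√2|111⟩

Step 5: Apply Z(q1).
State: -1/√2|110⟩ - 1/√2|111⟩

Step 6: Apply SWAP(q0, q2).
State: -1/√2|011⟩ - 1/√2|111⟩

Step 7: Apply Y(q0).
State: (1/√2)i|011⟩ - (1/√2)i|111⟩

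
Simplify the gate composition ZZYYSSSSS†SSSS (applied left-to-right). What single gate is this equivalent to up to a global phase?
S†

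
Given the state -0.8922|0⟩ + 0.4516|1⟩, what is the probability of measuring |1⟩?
0.2039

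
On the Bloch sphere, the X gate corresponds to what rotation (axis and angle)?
Rotation by π around the x-axis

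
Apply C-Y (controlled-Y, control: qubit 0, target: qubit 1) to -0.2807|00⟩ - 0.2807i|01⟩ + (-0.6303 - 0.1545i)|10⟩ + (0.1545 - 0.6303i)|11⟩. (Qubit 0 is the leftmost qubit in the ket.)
-0.2807|00⟩ - 0.2807i|01⟩ + (-0.6303 - 0.1545i)|10⟩ + (0.1545 - 0.6303i)|11⟩

C-Y leaves the control-|0⟩ kets |00⟩, |01⟩ unchanged and applies Y to qubit 1 on the control-|1⟩ pair (|10⟩, |11⟩).
Y = [[0, -i], [i, 0]].
With a = amp(|10⟩) = (-0.6303 - 0.1545i) and b = amp(|11⟩) = (0.1545 - 0.6303i):
new amp(|10⟩) = (-i)·b = (-0.6303 - 0.1545i)
new amp(|11⟩) = (i)·a = (0.1545 - 0.6303i)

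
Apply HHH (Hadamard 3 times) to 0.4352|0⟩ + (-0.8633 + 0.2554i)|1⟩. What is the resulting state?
(-0.3027 + 0.1806i)|0⟩ + (0.9182 - 0.1806i)|1⟩

H² = I, so H^3 = H: a single Hadamard. With (a, b) = (0.4352, (-0.8633 + 0.2554i)), H gives ((a + b)/√2, (a − b)/√2) = ((-0.3027 + 0.1806i), (0.9182 - 0.1806i)).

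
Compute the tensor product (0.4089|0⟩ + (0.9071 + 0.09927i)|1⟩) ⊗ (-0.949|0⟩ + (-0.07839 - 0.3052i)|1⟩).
-0.388|00⟩ + (-0.03205 - 0.1248i)|01⟩ + (-0.8608 - 0.09421i)|10⟩ + (-0.04081 - 0.2846i)|11⟩

amp(|b₁b₂…⟩) = product of the factor amplitudes for bits b₁, b₂, …; only kets whose every factor amplitude is nonzero survive.
|00⟩: (0.4089)(-0.949) = -0.388
|01⟩: (0.4089)(-0.07839 - 0.3052i) = (-0.03205 - 0.1248i)
|10⟩: (0.9071 + 0.09927i)(-0.949) = (-0.8608 - 0.09421i)
|11⟩: (0.9071 + 0.09927i)(-0.07839 - 0.3052i) = (-0.04081 - 0.2846i)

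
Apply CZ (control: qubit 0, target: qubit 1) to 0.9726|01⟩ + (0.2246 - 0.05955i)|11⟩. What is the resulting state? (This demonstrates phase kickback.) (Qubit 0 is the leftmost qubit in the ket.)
0.9726|01⟩ + (-0.2246 + 0.05955i)|11⟩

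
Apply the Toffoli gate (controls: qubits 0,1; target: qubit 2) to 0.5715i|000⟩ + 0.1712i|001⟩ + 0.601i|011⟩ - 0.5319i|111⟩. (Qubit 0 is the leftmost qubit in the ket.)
0.5715i|000⟩ + 0.1712i|001⟩ + 0.601i|011⟩ - 0.5319i|110⟩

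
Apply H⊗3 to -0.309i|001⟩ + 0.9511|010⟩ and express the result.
(0.3363 - 0.1092i)|000⟩ + (0.3363 + 0.1092i)|001⟩ + (-0.3363 - 0.1092i)|010⟩ + (-0.3363 + 0.1092i)|011⟩ + (0.3363 - 0.1092i)|100⟩ + (0.3363 + 0.1092i)|101⟩ + (-0.3363 - 0.1092i)|110⟩ + (-0.3363 + 0.1092i)|111⟩

H⊗3 gives amp(|y⟩) = (1/2√2) Σ_x (−1)^(x·y) amp(|x⟩), where x·y is the number of positions in which both x and y have a 1.
|000⟩: (-0.309i + 0.9511)/(2√2) = (0.3363 - 0.1092i)
|001⟩: (0.309i + 0.9511)/(2√2) = (0.3363 + 0.1092i)
|010⟩: (-0.309i - 0.9511)/(2√2) = (-0.3363 - 0.1092i)
|011⟩: (0.309i - 0.9511)/(2√2) = (-0.3363 + 0.1092i)
|100⟩: (-0.309i + 0.9511)/(2√2) = (0.3363 - 0.1092i)
|101⟩: (0.309i + 0.9511)/(2√2) = (0.3363 + 0.1092i)
|110⟩: (-0.309i - 0.9511)/(2√2) = (-0.3363 - 0.1092i)
|111⟩: (0.309i - 0.9511)/(2√2) = (-0.3363 + 0.1092i)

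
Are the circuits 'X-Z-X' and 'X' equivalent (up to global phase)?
No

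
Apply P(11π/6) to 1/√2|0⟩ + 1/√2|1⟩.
1/√2|0⟩ + (0.6124 - (1/√8)i)|1⟩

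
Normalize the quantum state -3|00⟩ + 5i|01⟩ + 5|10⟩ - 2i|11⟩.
-1/√7|00⟩ + 0.6299i|01⟩ + 0.6299|10⟩ - 0.252i|11⟩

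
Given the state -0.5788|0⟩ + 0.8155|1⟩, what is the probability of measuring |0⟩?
0.335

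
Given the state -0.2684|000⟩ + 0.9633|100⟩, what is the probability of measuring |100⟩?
0.9279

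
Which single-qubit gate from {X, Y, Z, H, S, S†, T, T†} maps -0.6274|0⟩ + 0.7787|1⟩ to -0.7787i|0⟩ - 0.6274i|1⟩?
Y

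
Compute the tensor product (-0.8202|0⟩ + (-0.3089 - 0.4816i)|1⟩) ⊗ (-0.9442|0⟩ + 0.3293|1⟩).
0.7744|00⟩ - 0.2701|01⟩ + (0.2917 + 0.4547i)|10⟩ + (-0.1017 - 0.1586i)|11⟩

amp(|b₁b₂…⟩) = product of the factor amplitudes for bits b₁, b₂, …; only kets whose every factor amplitude is nonzero survive.
|00⟩: (-0.8202)(-0.9442) = 0.7744
|01⟩: (-0.8202)(0.3293) = -0.2701
|10⟩: (-0.3089 - 0.4816i)(-0.9442) = (0.2917 + 0.4547i)
|11⟩: (-0.3089 - 0.4816i)(0.3293) = (-0.1017 - 0.1586i)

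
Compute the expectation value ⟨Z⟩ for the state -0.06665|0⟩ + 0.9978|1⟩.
-0.9912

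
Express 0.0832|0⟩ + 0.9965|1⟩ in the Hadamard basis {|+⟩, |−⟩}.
0.7635|+⟩ - 0.6458|−⟩

With |ψ⟩ = α|0⟩ + β|1⟩, the Hadamard-basis coefficients are ⟨+|ψ⟩ = (α + β)/√2 and ⟨−|ψ⟩ = (α − β)/√2.
Here α = 0.0832, β = 0.9965: (α + β)/√2 = 0.7635, (α − β)/√2 = -0.6458.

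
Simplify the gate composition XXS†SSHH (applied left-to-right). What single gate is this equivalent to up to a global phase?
S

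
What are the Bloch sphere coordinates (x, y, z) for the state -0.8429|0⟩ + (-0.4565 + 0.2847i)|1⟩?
(0.7696, -0.4799, 0.421)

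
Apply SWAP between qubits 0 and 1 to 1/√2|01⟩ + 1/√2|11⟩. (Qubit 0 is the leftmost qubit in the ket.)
1/√2|10⟩ + 1/√2|11⟩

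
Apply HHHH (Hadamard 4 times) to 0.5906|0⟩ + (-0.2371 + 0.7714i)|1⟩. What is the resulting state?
0.5906|0⟩ + (-0.2371 + 0.7714i)|1⟩

H² = I, so an even number of Hadamards cancels: H^4 = I and the state is unchanged.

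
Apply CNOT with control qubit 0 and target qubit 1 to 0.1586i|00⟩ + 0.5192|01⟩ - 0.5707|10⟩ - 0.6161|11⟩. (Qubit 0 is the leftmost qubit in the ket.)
0.1586i|00⟩ + 0.5192|01⟩ - 0.6161|10⟩ - 0.5707|11⟩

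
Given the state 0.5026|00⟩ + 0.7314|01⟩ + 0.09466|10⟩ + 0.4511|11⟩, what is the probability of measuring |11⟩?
0.2035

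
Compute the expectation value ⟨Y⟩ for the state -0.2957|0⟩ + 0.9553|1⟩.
0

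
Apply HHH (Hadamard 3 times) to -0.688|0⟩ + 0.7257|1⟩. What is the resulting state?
0.02666|0⟩ - 0.9996|1⟩

H² = I, so H^3 = H: a single Hadamard. With (a, b) = (-0.688, 0.7257), H gives ((a + b)/√2, (a − b)/√2) = (0.02666, -0.9996).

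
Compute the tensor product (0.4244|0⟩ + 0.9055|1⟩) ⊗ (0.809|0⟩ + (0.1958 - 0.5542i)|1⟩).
0.3433|00⟩ + (0.0831 - 0.2352i)|01⟩ + 0.7325|10⟩ + (0.1773 - 0.5018i)|11⟩

amp(|b₁b₂…⟩) = product of the factor amplitudes for bits b₁, b₂, …; only kets whose every factor amplitude is nonzero survive.
|00⟩: (0.4244)(0.809) = 0.3433
|01⟩: (0.4244)(0.1958 - 0.5542i) = (0.0831 - 0.2352i)
|10⟩: (0.9055)(0.809) = 0.7325
|11⟩: (0.9055)(0.1958 - 0.5542i) = (0.1773 - 0.5018i)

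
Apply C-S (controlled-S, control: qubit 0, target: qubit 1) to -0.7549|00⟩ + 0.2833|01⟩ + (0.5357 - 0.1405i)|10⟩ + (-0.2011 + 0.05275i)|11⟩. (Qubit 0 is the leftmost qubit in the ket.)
-0.7549|00⟩ + 0.2833|01⟩ + (0.5357 - 0.1405i)|10⟩ + (-0.05275 - 0.2011i)|11⟩

C-S leaves the control-|0⟩ kets |00⟩, |01⟩ unchanged and applies S to qubit 1 on the control-|1⟩ pair (|10⟩, |11⟩).
S = [[1, 0], [0, i]].
With a = amp(|10⟩) = (0.5357 - 0.1405i) and b = amp(|11⟩) = (-0.2011 + 0.05275i):
new amp(|10⟩) = (1)·a = (0.5357 - 0.1405i)
new amp(|11⟩) = (i)·b = (-0.05275 - 0.2011i)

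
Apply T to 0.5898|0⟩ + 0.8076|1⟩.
0.5898|0⟩ + (0.5711 + 0.5711i)|1⟩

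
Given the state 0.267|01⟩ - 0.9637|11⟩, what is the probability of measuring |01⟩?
0.07129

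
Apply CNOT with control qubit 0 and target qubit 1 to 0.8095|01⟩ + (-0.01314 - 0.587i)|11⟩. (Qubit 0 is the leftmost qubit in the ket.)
0.8095|01⟩ + (-0.01314 - 0.587i)|10⟩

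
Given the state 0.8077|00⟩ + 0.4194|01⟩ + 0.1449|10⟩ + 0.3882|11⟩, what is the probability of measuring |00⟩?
0.6524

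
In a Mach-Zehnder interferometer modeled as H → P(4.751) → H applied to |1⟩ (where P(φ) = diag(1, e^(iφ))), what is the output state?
(0.4807 + 0.4996i)|0⟩ + (0.5193 - 0.4996i)|1⟩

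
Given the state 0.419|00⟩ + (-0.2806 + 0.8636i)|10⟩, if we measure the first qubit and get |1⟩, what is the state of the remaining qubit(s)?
(-0.309 + 0.9511i)|0⟩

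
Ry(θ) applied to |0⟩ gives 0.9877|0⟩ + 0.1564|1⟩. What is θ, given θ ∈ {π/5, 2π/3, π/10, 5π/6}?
π/10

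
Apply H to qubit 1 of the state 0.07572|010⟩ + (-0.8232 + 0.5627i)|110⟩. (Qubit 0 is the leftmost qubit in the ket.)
0.05354|000⟩ - 0.05354|010⟩ + (-0.5821 + 0.3979i)|100⟩ + (0.5821 - 0.3979i)|110⟩

H on qubit 1 mixes each pair of kets that differ only in qubit 1: amplitudes (a, b) of (|…0…⟩, |…1…⟩) become ((a + b)/√2, (a − b)/√2). Kets absent from the input have amplitude 0.
(|000⟩, |010⟩): (a, b) = (0, 0.07572) → (0.05354, -0.05354)
(|100⟩, |110⟩): (a, b) = (0, (-0.8232 + 0.5627i)) → ((-0.5821 + 0.3979i), (0.5821 - 0.3979i))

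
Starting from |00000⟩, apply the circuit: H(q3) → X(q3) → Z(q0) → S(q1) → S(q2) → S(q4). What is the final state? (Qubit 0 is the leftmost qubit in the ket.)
1/√2|00000⟩ + 1/√2|00010⟩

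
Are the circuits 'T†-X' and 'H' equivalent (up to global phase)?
No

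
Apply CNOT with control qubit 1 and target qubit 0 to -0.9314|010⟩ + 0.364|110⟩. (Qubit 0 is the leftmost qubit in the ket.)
0.364|010⟩ - 0.9314|110⟩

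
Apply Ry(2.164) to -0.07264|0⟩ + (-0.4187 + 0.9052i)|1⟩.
(0.3356 - 0.7992i)|0⟩ + (-0.2607 + 0.425i)|1⟩

Ry(2.164) = [[cos(θ/2), −sin(θ/2)], [sin(θ/2), cos(θ/2)]]; θ = 2.164, cos(θ/2) ≈ 0.469564, sin(θ/2) ≈ 0.882899.
With a = amp(|0⟩) = -0.07264 and b = amp(|1⟩) = (-0.4187 + 0.9052i):
new amp(|0⟩) = (0.469564)·a + (-0.882899)·b = (0.3356 - 0.7992i)
new amp(|1⟩) = (0.882899)·a + (0.469564)·b = (-0.2607 + 0.425i)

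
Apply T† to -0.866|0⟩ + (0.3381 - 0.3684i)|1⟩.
-0.866|0⟩ + (-0.02143 - 0.4996i)|1⟩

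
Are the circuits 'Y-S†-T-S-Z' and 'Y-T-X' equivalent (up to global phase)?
No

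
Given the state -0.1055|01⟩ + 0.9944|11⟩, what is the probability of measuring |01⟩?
0.01113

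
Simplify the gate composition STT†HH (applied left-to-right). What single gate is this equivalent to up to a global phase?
S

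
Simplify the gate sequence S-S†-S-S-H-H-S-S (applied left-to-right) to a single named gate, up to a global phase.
I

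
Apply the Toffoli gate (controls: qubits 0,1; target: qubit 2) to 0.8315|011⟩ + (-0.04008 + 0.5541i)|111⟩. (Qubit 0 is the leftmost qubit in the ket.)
0.8315|011⟩ + (-0.04008 + 0.5541i)|110⟩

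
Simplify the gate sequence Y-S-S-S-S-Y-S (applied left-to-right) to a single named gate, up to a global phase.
S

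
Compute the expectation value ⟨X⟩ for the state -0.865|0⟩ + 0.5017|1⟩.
-0.8679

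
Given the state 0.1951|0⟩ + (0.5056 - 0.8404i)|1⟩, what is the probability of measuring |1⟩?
0.9619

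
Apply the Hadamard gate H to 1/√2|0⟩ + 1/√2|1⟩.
|0⟩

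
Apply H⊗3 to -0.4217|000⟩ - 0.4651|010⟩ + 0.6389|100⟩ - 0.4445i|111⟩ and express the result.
(-0.08765 - 0.1572i)|000⟩ + (-0.08765 + 0.1572i)|001⟩ + (0.2412 + 0.1572i)|010⟩ + (0.2412 - 0.1572i)|011⟩ + (-0.5394 + 0.1572i)|100⟩ + (-0.5394 - 0.1572i)|101⟩ + (-0.2105 - 0.1572i)|110⟩ + (-0.2105 + 0.1572i)|111⟩

H⊗3 gives amp(|y⟩) = (1/2√2) Σ_x (−1)^(x·y) amp(|x⟩), where x·y is the number of positions in which both x and y have a 1.
|000⟩: (-0.4217 - 0.4651 + 0.6389 - 0.4445i)/(2√2) = (-0.08765 - 0.1572i)
|001⟩: (-0.4217 - 0.4651 + 0.6389 + 0.4445i)/(2√2) = (-0.08765 + 0.1572i)
|010⟩: (-0.4217 + 0.4651 + 0.6389 + 0.4445i)/(2√2) = (0.2412 + 0.1572i)
|011⟩: (-0.4217 + 0.4651 + 0.6389 - 0.4445i)/(2√2) = (0.2412 - 0.1572i)
|100⟩: (-0.4217 - 0.4651 - 0.6389 + 0.4445i)/(2√2) = (-0.5394 + 0.1572i)
|101⟩: (-0.4217 - 0.4651 - 0.6389 - 0.4445i)/(2√2) = (-0.5394 - 0.1572i)
|110⟩: (-0.4217 + 0.4651 - 0.6389 - 0.4445i)/(2√2) = (-0.2105 - 0.1572i)
|111⟩: (-0.4217 + 0.4651 - 0.6389 + 0.4445i)/(2√2) = (-0.2105 + 0.1572i)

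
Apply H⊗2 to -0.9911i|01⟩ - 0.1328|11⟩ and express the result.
(-0.0664 - 0.4956i)|00⟩ + (0.0664 + 0.4956i)|01⟩ + (0.0664 - 0.4956i)|10⟩ + (-0.0664 + 0.4956i)|11⟩

H⊗2 gives amp(|y⟩) = (1/2) Σ_x (−1)^(x·y) amp(|x⟩), where x·y is the number of positions in which both x and y have a 1.
|00⟩: (-0.9911i - 0.1328)/2 = (-0.0664 - 0.4956i)
|01⟩: (0.9911i + 0.1328)/2 = (0.0664 + 0.4956i)
|10⟩: (-0.9911i + 0.1328)/2 = (0.0664 - 0.4956i)
|11⟩: (0.9911i - 0.1328)/2 = (-0.0664 + 0.4956i)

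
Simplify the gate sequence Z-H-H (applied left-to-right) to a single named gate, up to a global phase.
Z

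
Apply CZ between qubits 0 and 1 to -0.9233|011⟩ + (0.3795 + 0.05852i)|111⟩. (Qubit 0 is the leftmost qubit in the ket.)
-0.9233|011⟩ + (-0.3795 - 0.05852i)|111⟩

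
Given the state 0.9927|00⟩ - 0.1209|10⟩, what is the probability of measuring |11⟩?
0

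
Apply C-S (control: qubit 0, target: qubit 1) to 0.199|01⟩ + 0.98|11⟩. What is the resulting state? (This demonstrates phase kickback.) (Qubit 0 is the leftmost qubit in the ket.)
0.199|01⟩ + 0.98i|11⟩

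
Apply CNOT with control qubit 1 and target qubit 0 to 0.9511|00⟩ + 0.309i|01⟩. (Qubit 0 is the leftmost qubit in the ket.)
0.9511|00⟩ + 0.309i|11⟩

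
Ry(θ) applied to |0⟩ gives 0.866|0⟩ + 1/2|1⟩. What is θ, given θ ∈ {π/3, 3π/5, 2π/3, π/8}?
π/3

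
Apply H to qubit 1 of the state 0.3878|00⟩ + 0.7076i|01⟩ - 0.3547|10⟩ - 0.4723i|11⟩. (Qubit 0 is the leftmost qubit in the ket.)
(0.2742 + 0.5003i)|00⟩ + (0.2742 - 0.5003i)|01⟩ + (-0.2508 - 0.334i)|10⟩ + (-0.2508 + 0.334i)|11⟩

H on qubit 1 mixes each pair of kets that differ only in qubit 1: amplitudes (a, b) of (|…0…⟩, |…1…⟩) become ((a + b)/√2, (a − b)/√2). Kets absent from the input have amplitude 0.
(|00⟩, |01⟩): (a, b) = (0.3878, 0.7076i) → ((0.2742 + 0.5003i), (0.2742 - 0.5003i))
(|10⟩, |11⟩): (a, b) = (-0.3547, -0.4723i) → ((-0.2508 - 0.334i), (-0.2508 + 0.334i))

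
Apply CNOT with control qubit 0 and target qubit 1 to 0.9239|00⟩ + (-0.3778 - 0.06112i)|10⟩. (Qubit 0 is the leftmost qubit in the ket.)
0.9239|00⟩ + (-0.3778 - 0.06112i)|11⟩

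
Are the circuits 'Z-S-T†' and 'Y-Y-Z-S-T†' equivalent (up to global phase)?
Yes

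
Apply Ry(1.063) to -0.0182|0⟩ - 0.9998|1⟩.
0.491|0⟩ - 0.8711|1⟩

Ry(1.063) = [[cos(θ/2), −sin(θ/2)], [sin(θ/2), cos(θ/2)]]; θ = 1.063, cos(θ/2) ≈ 0.862048, sin(θ/2) ≈ 0.506827.
With a = amp(|0⟩) = -0.0182 and b = amp(|1⟩) = -0.9998:
new amp(|0⟩) = (0.862048)·a + (-0.506827)·b = 0.491
new amp(|1⟩) = (0.506827)·a + (0.862048)·b = -0.8711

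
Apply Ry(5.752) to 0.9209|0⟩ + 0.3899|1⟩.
-0.991|0⟩ - 0.1345|1⟩

Ry(5.752) = [[cos(θ/2), −sin(θ/2)], [sin(θ/2), cos(θ/2)]]; θ = 5.752, cos(θ/2) ≈ -0.964937, sin(θ/2) ≈ 0.262481.
With a = amp(|0⟩) = 0.9209 and b = amp(|1⟩) = 0.3899:
new amp(|0⟩) = (-0.964937)·a + (-0.262481)·b = -0.991
new amp(|1⟩) = (0.262481)·a + (-0.964937)·b = -0.1345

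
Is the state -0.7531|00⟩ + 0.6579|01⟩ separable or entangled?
Separable

Writing the state as a|00⟩ + b|01⟩ + c|10⟩ + d|11⟩, it is a product state iff ad − bc = 0.
Here (a, b, c, d) = (-0.7531, 0.6579, 0, 0): ad − bc = (-0.7531)(0) − (0.6579)(0) = 0, so the state is separable.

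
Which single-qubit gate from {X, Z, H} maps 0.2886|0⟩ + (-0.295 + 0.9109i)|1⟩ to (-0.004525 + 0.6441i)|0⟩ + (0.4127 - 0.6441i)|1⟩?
H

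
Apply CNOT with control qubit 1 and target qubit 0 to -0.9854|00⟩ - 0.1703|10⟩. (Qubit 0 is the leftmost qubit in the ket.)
-0.9854|00⟩ - 0.1703|10⟩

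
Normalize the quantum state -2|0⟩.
-|0⟩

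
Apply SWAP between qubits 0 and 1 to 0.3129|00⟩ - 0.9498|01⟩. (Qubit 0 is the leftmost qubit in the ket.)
0.3129|00⟩ - 0.9498|10⟩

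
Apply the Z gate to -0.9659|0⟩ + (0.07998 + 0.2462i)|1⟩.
-0.9659|0⟩ + (-0.07998 - 0.2462i)|1⟩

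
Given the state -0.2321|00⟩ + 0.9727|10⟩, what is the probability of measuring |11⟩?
0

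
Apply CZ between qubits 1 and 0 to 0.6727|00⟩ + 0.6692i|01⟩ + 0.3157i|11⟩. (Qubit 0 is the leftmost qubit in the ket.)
0.6727|00⟩ + 0.6692i|01⟩ - 0.3157i|11⟩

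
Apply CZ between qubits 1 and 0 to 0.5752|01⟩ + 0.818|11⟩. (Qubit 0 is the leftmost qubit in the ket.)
0.5752|01⟩ - 0.818|11⟩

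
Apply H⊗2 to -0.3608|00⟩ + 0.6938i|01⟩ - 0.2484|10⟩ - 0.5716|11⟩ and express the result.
(-0.5904 + 0.3469i)|00⟩ + (-0.0188 - 0.3469i)|01⟩ + (0.2296 + 0.3469i)|10⟩ + (-0.342 - 0.3469i)|11⟩

H⊗2 gives amp(|y⟩) = (1/2) Σ_x (−1)^(x·y) amp(|x⟩), where x·y is the number of positions in which both x and y have a 1.
|00⟩: (-0.3608 + 0.6938i - 0.2484 - 0.5716)/2 = (-0.5904 + 0.3469i)
|01⟩: (-0.3608 - 0.6938i - 0.2484 + 0.5716)/2 = (-0.0188 - 0.3469i)
|10⟩: (-0.3608 + 0.6938i + 0.2484 + 0.5716)/2 = (0.2296 + 0.3469i)
|11⟩: (-0.3608 - 0.6938i + 0.2484 - 0.5716)/2 = (-0.342 - 0.3469i)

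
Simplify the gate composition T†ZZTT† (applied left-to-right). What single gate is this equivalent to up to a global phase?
T†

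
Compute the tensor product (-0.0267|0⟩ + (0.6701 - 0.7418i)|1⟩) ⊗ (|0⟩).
-0.0267|00⟩ + (0.6701 - 0.7418i)|10⟩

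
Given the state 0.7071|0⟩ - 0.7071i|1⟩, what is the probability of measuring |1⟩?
0.5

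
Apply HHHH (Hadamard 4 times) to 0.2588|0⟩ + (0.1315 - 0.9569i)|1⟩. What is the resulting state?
0.2588|0⟩ + (0.1315 - 0.9569i)|1⟩

H² = I, so an even number of Hadamards cancels: H^4 = I and the state is unchanged.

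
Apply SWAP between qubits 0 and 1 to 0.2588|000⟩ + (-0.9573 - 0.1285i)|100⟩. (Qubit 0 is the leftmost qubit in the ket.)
0.2588|000⟩ + (-0.9573 - 0.1285i)|010⟩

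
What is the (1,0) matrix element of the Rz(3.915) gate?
0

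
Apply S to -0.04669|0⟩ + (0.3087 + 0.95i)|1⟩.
-0.04669|0⟩ + (-0.95 + 0.3087i)|1⟩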